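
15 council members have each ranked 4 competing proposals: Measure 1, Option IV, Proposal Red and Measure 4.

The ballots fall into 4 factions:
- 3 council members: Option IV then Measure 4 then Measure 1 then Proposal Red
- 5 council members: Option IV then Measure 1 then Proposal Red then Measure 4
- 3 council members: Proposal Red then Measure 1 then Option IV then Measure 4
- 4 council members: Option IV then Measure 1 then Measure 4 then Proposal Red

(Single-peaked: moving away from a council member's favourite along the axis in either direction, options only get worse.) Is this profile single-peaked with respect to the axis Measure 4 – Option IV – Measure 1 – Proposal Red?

yes

Axis positions: Measure 4=1, Option IV=2, Measure 1=3, Proposal Red=4.
Faction 1 (peak Option IV at position 2): ranking walks positions 2-1-3-4, expanding outward from the peak — single-peaked.
Faction 2 (peak Option IV at position 2): ranking walks positions 2-3-4-1, expanding outward from the peak — single-peaked.
Faction 3 (peak Proposal Red at position 4): ranking walks positions 4-3-2-1, expanding outward from the peak — single-peaked.
Faction 4 (peak Option IV at position 2): ranking walks positions 2-3-1-4, expanding outward from the peak — single-peaked.
Every ranking is single-peaked on this axis.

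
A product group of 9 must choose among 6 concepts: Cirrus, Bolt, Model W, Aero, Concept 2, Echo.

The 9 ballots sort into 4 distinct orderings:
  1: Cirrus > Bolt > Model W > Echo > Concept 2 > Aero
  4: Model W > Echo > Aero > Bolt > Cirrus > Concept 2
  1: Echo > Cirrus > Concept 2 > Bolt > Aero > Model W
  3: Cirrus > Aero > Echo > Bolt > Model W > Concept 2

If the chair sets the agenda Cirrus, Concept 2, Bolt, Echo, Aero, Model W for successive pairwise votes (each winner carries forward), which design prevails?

Round 1: Cirrus vs Concept 2 — 9–0, Cirrus advances.
Round 2: Cirrus vs Bolt — 5–4, Cirrus advances.
Round 3: Cirrus vs Echo — 4–5, Echo advances.
Round 4: Echo vs Aero — 6–3, Echo advances.
Round 5: Echo vs Model W — 4–5, Model W advances.
The agenda winner is Model W.

Model W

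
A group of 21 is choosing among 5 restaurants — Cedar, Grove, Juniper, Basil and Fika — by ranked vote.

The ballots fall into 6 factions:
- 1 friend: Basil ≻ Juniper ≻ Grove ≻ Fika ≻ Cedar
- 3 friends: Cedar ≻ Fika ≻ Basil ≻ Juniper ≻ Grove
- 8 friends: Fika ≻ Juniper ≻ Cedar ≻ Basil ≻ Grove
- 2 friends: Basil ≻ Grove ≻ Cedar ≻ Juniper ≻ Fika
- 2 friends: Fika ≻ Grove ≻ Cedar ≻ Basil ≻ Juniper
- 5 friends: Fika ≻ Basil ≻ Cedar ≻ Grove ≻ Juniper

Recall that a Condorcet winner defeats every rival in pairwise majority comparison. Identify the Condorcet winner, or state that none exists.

Pairwise majorities:
Cedar–Grove: Cedar 16–5.
Cedar–Juniper: Cedar 12–9.
Cedar–Basil: Cedar 13–8.
Cedar vs Fika: Fika, 16–5.
Grove vs Juniper: Juniper, 12–9.
Grove vs Basil: Basil, 19–2.
Grove vs Fika: Fika wins 18–3.
Juniper vs Basil: Basil, 13–8.
Juniper–Fika: Fika 18–3.
Basil–Fika: Fika 18–3.
Fika defeats every rival head-to-head and is the Condorcet winner.

Fika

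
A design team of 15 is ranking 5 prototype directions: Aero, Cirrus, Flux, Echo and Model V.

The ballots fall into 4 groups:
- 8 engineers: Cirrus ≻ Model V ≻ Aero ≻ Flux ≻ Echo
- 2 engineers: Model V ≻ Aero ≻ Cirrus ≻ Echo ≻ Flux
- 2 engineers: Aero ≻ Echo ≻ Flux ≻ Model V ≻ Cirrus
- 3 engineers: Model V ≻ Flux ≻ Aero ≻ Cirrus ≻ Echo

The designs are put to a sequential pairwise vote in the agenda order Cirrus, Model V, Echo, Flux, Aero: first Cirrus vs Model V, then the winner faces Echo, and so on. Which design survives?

Cirrus

Round 1: Cirrus vs Model V — 8–7, Cirrus advances.
Round 2: Cirrus vs Echo — 13–2, Cirrus advances.
Round 3: Cirrus vs Flux — 10–5, Cirrus advances.
Round 4: Cirrus vs Aero — 8–7, Cirrus advances.
The agenda winner is Cirrus.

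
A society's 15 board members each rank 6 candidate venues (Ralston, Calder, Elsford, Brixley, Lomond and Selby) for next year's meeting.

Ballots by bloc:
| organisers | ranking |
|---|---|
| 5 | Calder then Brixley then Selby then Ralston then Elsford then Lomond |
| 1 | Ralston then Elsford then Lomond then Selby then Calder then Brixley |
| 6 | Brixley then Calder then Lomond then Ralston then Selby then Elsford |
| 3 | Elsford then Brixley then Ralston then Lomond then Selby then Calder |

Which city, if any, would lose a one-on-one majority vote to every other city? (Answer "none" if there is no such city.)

none

Pairwise majorities:
Ralston vs Calder: Calder wins 11–4.
Ralston vs Elsford: 12 to 3, Ralston.
Ralston vs Brixley: Ralston is ranked higher on 1 ballot, Brixley on 14. Brixley wins 14–1.
Ralston–Lomond: Ralston 9–6.
Ralston–Selby: Ralston 10–5.
Calder vs Elsford: Calder is ranked higher on 5+6 = 11 ballots, Elsford on 4. Calder wins 11–4.
Calder vs Brixley: Brixley, 9–6.
Calder vs Lomond: Calder wins 11–4.
Calder vs Selby: Calder preferred on 5+6 = 11 ballots; Calder wins 11–4.
Elsford vs Brixley: Brixley wins 11–4.
Elsford vs Lomond: Elsford wins 9–6.
Elsford vs Selby: Selby, 11–4.
Brixley vs Lomond: 14 to 1, Brixley.
Brixley–Selby: Brixley 14–1.
Lomond vs Selby: Lomond wins 10–5.
Every city wins at least one matchup (Ralston beats Elsford; Calder beats Ralston; Elsford beats Lomond; Brixley beats Ralston; Lomond beats Selby; Selby beats Elsford), so there is no Condorcet loser.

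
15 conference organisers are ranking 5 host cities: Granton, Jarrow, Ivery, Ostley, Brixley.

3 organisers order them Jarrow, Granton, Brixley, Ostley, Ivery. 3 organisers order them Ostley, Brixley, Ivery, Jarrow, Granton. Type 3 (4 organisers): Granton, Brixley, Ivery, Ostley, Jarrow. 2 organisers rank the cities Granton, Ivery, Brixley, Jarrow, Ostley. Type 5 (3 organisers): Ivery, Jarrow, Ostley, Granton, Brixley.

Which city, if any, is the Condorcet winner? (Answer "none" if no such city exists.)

none

Head-to-head results (15 organisers):
Granton vs Jarrow: Granton preferred on 4+2 = 6 ballots; Jarrow wins 9–6.
Granton vs Ivery: Granton wins 9–6.
Granton vs Ostley: Granton is ranked higher on 3+4+2 = 9 ballots, Ostley on 6. Granton wins 9–6.
Granton vs Brixley: Granton, 12–3.
Jarrow vs Ivery: 3 to 12, Ivery.
Jarrow vs Ostley: Jarrow wins 8–7.
Jarrow vs Brixley: Brixley, 9–6.
Ivery vs Ostley: Ivery wins 9–6.
Ivery vs Brixley: Brixley wins 10–5.
Ostley vs Brixley: Brixley wins 9–6.
No city is unbeaten: Granton loses to Jarrow; Jarrow loses to Ivery; Ivery loses to Granton; Ostley loses to Granton; Brixley loses to Granton. In particular Granton → Ivery → Jarrow → Granton is a majority cycle — no Condorcet winner exists.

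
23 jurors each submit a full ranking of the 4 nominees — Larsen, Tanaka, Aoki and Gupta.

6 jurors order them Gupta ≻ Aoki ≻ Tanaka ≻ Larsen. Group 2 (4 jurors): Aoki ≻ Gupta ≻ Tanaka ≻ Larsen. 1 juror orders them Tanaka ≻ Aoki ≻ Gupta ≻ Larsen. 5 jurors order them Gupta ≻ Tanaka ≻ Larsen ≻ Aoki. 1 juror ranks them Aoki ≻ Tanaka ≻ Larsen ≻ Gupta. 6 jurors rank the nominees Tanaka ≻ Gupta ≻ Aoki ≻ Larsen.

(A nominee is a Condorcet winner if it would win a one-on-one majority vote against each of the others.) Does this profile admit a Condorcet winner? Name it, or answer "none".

Check each pair by majority over 23 ballots:
Larsen vs Tanaka: Tanaka wins 23–0.
Larsen vs Aoki: Aoki wins 18–5.
Larsen–Gupta: Gupta 22–1.
Tanaka vs Aoki: Tanaka wins 12–11.
Tanaka vs Gupta: Gupta wins 15–8.
Aoki vs Gupta: Gupta wins 17–6.
Gupta wins every pairwise contest, so Gupta is the Condorcet winner.

Gupta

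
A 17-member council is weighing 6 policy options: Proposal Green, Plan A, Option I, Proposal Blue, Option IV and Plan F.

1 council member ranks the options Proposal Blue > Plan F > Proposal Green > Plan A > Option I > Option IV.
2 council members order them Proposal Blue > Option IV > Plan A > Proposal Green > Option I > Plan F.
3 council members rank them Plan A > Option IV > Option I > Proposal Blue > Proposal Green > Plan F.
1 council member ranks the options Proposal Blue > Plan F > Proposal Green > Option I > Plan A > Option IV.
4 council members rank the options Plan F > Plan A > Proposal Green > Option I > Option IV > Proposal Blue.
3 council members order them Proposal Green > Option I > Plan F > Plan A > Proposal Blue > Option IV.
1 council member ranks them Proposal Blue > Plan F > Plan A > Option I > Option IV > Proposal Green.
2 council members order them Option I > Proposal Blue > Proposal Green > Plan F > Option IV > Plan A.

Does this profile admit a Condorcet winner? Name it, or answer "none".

Pairwise majorities:
Proposal Green–Plan A: Plan A 10–7.
Proposal Green–Option I: Proposal Green 11–6.
Proposal Green–Proposal Blue: Proposal Blue 10–7.
Proposal Green vs Option IV: Proposal Green, 11–6.
Proposal Green vs Plan F: Proposal Green wins 10–7.
Plan A vs Option I: Plan A wins 11–6.
Plan A–Proposal Blue: Plan A 10–7.
Plan A vs Option IV: Plan A wins 13–4.
Plan A vs Plan F: Plan F wins 12–5.
Option I–Proposal Blue: Option I 12–5.
Option I–Option IV: Option I 12–5.
Option I vs Plan F: Option I wins 10–7.
Proposal Blue–Option IV: Proposal Blue 10–7.
Proposal Blue vs Plan F: Proposal Blue wins 10–7.
Option IV–Plan F: Plan F 12–5.
Each option drops at least one matchup (Proposal Green loses to Plan A; Plan A loses to Plan F; Option I loses to Proposal Green; Proposal Blue loses to Plan A; Option IV loses to Proposal Green; Plan F loses to Proposal Green); the cycle Proposal Green > Option I > Proposal Blue > Proposal Green rules out a Condorcet winner.

none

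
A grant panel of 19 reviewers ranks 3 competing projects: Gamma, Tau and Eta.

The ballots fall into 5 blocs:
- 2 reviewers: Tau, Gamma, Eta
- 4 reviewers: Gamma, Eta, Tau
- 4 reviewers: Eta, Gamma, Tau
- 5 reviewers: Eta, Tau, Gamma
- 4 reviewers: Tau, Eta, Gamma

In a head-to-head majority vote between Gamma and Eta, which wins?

Ballots ranking Gamma above Eta: 2 + 4 = 6.
Ballots ranking Eta above Gamma: 19 − 6 = 13.
Eta wins the head-to-head 13–6.

Eta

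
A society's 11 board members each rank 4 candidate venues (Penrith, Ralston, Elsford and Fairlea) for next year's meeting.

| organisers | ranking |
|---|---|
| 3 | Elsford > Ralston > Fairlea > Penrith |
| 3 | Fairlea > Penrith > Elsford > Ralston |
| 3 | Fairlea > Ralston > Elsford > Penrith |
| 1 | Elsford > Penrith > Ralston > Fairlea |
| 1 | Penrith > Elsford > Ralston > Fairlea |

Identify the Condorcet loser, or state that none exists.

Penrith

Pairwise majorities:
Penrith vs Ralston: Ralston wins 6–5.
Penrith vs Elsford: 4 to 7, Elsford.
Penrith vs Fairlea: 2 to 9, Fairlea.
Ralston–Elsford: Elsford 8–3.
Ralston vs Fairlea: Ralston is ranked higher on 3+1+1 = 5 ballots, Fairlea on 6. Fairlea wins 6–5.
Elsford vs Fairlea: Elsford is ranked higher on 3+1+1 = 5 ballots, Fairlea on 6. Fairlea wins 6–5.
Penrith loses to every other city — it is the Condorcet loser.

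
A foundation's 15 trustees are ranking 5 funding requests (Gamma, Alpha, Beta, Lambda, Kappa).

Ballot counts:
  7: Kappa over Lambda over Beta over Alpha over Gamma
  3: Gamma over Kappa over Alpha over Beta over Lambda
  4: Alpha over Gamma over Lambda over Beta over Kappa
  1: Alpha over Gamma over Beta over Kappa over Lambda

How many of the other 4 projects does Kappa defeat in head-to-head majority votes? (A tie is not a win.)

Kappa against each rival (15 reviewers):
Kappa vs Gamma: 7 for Kappa, 8 for Gamma — Gamma by 8–7.
Kappa vs Alpha: Kappa is ranked higher on 7+3 = 10 ballots, Alpha on 5. Kappa wins 10–5.
Kappa vs Beta: 10 to 5, Kappa.
Kappa vs Lambda: 11 to 4, Kappa.
Kappa beats Alpha, Beta, Lambda; loses to Gamma — 3 pairwise wins.

3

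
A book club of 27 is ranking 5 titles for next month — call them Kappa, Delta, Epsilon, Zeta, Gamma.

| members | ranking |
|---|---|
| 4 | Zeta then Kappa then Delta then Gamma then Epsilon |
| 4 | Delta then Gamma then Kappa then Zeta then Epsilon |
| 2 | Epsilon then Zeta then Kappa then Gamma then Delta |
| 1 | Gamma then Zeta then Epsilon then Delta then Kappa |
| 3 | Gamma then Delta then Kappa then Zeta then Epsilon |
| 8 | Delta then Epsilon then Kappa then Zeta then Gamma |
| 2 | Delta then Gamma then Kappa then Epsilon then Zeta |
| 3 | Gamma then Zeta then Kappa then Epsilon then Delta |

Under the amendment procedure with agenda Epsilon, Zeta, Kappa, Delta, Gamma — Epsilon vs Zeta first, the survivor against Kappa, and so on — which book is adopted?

Delta

Round 1: Epsilon vs Zeta — 12–15, Zeta advances.
Round 2: Zeta vs Kappa — 10–17, Kappa advances.
Round 3: Kappa vs Delta — 9–18, Delta advances.
Round 4: Delta vs Gamma — 18–9, Delta advances.
The agenda winner is Delta.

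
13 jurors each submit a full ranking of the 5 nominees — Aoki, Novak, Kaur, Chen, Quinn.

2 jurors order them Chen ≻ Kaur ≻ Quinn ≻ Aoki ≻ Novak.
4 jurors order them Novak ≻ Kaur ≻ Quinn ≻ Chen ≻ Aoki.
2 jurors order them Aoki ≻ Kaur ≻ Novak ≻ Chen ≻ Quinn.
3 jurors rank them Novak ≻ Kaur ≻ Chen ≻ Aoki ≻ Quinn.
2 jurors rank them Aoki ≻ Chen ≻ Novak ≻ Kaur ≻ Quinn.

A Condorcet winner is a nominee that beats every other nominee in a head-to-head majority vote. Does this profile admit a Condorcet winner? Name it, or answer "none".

Check each pair by majority over 13 ballots:
Aoki vs Novak: Aoki preferred on 2+2+2 = 6 ballots; Novak wins 7–6.
Aoki vs Kaur: 2+2 = 4 for Aoki, 9 for Kaur — Kaur by 9–4.
Aoki vs Chen: Aoki is ranked higher on 2+2 = 4 ballots, Chen on 9. Chen wins 9–4.
Aoki vs Quinn: 2+3+2 = 7 for Aoki, 6 for Quinn — Aoki by 7–6.
Novak vs Kaur: Novak preferred on 4+3+2 = 9 ballots; Novak wins 9–4.
Novak vs Chen: Novak is ranked higher on 4+2+3 = 9 ballots, Chen on 4. Novak wins 9–4.
Novak vs Quinn: Novak is ranked higher on 4+2+3+2 = 11 ballots, Quinn on 2. Novak wins 11–2.
Kaur vs Chen: Kaur preferred on 4+2+3 = 9 ballots; Kaur wins 9–4.
Kaur vs Quinn: Kaur preferred on 2+4+2+3+2 = 13 ballots; Kaur wins 13–0.
Chen vs Quinn: Chen preferred on 2+2+3+2 = 9 ballots; Chen wins 9–4.
Only Novak has no losses; Novak is the Condorcet winner.

Novak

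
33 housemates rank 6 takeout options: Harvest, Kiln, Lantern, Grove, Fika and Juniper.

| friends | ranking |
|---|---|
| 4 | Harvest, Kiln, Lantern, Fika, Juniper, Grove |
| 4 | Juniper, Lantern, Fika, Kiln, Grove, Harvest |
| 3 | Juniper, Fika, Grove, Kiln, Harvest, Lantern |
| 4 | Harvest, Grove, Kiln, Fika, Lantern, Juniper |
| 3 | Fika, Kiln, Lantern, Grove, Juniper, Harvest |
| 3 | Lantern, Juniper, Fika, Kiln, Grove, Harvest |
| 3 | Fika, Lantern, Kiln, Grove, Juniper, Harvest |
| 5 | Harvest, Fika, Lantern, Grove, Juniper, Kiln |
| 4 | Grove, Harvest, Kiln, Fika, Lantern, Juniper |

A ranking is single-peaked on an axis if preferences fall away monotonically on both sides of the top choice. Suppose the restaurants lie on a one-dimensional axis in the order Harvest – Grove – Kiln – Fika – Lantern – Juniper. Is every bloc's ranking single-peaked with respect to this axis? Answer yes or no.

Axis positions: Harvest=1, Grove=2, Kiln=3, Fika=4, Lantern=5, Juniper=6.
Bloc 1: ranking walks positions 1-3-5-4-6-2; Kiln is ranked above Grove even though Grove lies between Kiln and the peak Harvest on the axis — preferences dip and rise again. Not single-peaked.
Bloc 2 (peak Juniper at position 6): ranking walks positions 6-5-4-3-2-1, expanding outward from the peak — single-peaked.
Bloc 3: ranking walks positions 6-4-2-3-1-5; Fika is ranked above Lantern even though Lantern lies between Fika and the peak Juniper on the axis — preferences dip and rise again. Not single-peaked.
Bloc 4 (peak Harvest at position 1): ranking walks positions 1-2-3-4-5-6, expanding outward from the peak — single-peaked.
Bloc 5 (peak Fika at position 4): ranking walks positions 4-3-5-2-6-1, expanding outward from the peak — single-peaked.
Bloc 6 (peak Lantern at position 5): ranking walks positions 5-6-4-3-2-1, expanding outward from the peak — single-peaked.
Bloc 7 (peak Fika at position 4): ranking walks positions 4-5-3-2-6-1, expanding outward from the peak — single-peaked.
Bloc 8: ranking walks positions 1-4-5-2-6-3; Fika is ranked above Grove even though Grove lies between Fika and the peak Harvest on the axis — preferences dip and rise again. Not single-peaked.
Bloc 9 (peak Grove at position 2): ranking walks positions 2-1-3-4-5-6, expanding outward from the peak — single-peaked.
Bloc 1 violates single-peakedness, so the profile is not single-peaked on this axis.

no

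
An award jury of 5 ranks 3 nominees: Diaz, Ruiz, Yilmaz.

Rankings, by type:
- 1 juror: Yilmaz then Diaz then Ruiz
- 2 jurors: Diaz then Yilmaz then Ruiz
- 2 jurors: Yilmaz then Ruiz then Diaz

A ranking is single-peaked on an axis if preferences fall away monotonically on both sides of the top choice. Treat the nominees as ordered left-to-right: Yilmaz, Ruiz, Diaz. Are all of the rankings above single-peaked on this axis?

no

Axis positions: Yilmaz=1, Ruiz=2, Diaz=3.
Type 1: ranking walks positions 1-3-2; Diaz is ranked above Ruiz even though Ruiz lies between Diaz and the peak Yilmaz on the axis — preferences dip and rise again. Not single-peaked.
Type 2: ranking walks positions 3-1-2; Yilmaz is ranked above Ruiz even though Ruiz lies between Yilmaz and the peak Diaz on the axis — preferences dip and rise again. Not single-peaked.
Type 3 (peak Yilmaz at position 1): ranking walks positions 1-2-3, expanding outward from the peak — single-peaked.
Type 1 violates single-peakedness, so the profile is not single-peaked on this axis.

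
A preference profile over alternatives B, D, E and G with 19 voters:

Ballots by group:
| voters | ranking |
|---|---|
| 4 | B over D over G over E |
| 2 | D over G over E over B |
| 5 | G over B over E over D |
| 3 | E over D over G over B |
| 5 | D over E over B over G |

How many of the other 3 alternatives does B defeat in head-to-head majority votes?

B against each rival (19 voters):
B vs D: B is ranked higher on 4+5 = 9 ballots, D on 10. D wins 10–9.
B vs E: B preferred on 4+5 = 9 ballots; E wins 10–9.
B vs G: 4+5 = 9 for B, 10 for G — G by 10–9.
B beats no one; loses to D, E, G — 0 pairwise wins.

0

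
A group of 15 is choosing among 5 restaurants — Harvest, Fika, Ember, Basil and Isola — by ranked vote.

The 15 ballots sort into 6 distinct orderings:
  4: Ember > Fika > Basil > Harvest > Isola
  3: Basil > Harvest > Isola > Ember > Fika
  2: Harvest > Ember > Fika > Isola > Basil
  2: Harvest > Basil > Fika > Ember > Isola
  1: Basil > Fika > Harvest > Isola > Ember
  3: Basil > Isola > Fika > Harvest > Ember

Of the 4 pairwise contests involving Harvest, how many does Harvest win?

2

Harvest against each rival (15 friends):
Harvest vs Fika: Harvest is ranked higher on 3+2+2 = 7 ballots, Fika on 8. Fika wins 8–7.
Harvest–Ember: Harvest 11–4.
Harvest vs Basil: Harvest preferred on 2+2 = 4 ballots; Basil wins 11–4.
Harvest vs Isola: Harvest is ranked higher on 4+3+2+2+1 = 12 ballots, Isola on 3. Harvest wins 12–3.
Harvest beats Ember, Isola; loses to Fika, Basil — 2 pairwise wins.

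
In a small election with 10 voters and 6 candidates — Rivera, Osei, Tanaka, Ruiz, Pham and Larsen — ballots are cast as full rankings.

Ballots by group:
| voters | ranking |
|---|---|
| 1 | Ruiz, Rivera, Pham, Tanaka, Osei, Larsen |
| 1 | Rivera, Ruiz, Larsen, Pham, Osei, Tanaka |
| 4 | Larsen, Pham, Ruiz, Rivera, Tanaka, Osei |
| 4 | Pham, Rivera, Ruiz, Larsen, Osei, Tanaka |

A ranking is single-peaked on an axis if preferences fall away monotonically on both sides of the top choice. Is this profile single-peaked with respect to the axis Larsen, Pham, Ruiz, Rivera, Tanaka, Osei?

no

Axis positions: Larsen=1, Pham=2, Ruiz=3, Rivera=4, Tanaka=5, Osei=6.
Group 1 (peak Ruiz at position 3): ranking walks positions 3-4-2-5-6-1, expanding outward from the peak — single-peaked.
Group 2: ranking walks positions 4-3-1-2-6-5; Larsen is ranked above Pham even though Pham lies between Larsen and the peak Rivera on the axis — preferences dip and rise again. Not single-peaked.
Group 3 (peak Larsen at position 1): ranking walks positions 1-2-3-4-5-6, expanding outward from the peak — single-peaked.
Group 4: ranking walks positions 2-4-3-1-6-5; Rivera is ranked above Ruiz even though Ruiz lies between Rivera and the peak Pham on the axis — preferences dip and rise again. Not single-peaked.
Group 2 violates single-peakedness, so the profile is not single-peaked on this axis.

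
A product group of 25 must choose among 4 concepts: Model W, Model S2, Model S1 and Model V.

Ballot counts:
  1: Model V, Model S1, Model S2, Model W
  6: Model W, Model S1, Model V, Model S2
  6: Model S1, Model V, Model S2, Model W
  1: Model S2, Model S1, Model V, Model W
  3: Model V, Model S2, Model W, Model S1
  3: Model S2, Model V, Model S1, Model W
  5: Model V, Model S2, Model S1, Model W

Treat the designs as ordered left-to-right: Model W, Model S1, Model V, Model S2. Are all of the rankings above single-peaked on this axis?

Axis positions: Model W=1, Model S1=2, Model V=3, Model S2=4.
Faction 1 (peak Model V at position 3): ranking walks positions 3-2-4-1, expanding outward from the peak — single-peaked.
Faction 2 (peak Model W at position 1): ranking walks positions 1-2-3-4, expanding outward from the peak — single-peaked.
Faction 3 (peak Model S1 at position 2): ranking walks positions 2-3-4-1, expanding outward from the peak — single-peaked.
Faction 4: ranking walks positions 4-2-3-1; Model S1 is ranked above Model V even though Model V lies between Model S1 and the peak Model S2 on the axis — preferences dip and rise again. Not single-peaked.
Faction 5: ranking walks positions 3-4-1-2; Model W is ranked above Model S1 even though Model S1 lies between Model W and the peak Model V on the axis — preferences dip and rise again. Not single-peaked.
Faction 6 (peak Model S2 at position 4): ranking walks positions 4-3-2-1, expanding outward from the peak — single-peaked.
Faction 7 (peak Model V at position 3): ranking walks positions 3-4-2-1, expanding outward from the peak — single-peaked.
Faction 4 violates single-peakedness, so the profile is not single-peaked on this axis.

no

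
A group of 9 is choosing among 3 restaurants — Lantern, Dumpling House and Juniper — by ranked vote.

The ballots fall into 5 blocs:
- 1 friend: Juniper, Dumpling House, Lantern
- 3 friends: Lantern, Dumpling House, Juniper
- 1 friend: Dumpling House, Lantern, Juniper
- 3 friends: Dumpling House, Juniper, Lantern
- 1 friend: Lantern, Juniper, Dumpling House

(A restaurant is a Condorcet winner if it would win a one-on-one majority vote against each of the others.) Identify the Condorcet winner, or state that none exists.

Dumpling House

Check each pair by majority over 9 ballots:
Lantern vs Dumpling House: Lantern is ranked higher on 3+1 = 4 ballots, Dumpling House on 5. Dumpling House wins 5–4.
Lantern vs Juniper: 3+1+1 = 5 for Lantern, 4 for Juniper — Lantern by 5–4.
Dumpling House vs Juniper: 7 to 2, Dumpling House.
Only Dumpling House has no losses; Dumpling House is the Condorcet winner.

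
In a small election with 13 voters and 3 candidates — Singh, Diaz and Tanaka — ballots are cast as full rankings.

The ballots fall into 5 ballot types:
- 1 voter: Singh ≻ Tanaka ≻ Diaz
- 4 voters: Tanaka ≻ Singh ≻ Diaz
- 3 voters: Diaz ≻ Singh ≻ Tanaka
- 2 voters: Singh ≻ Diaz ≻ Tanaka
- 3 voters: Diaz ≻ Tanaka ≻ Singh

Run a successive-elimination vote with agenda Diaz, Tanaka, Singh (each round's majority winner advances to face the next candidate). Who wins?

Singh

Round 1: Diaz vs Tanaka — 8–5, Diaz advances.
Round 2: Diaz vs Singh — 6–7, Singh advances.
The agenda winner is Singh.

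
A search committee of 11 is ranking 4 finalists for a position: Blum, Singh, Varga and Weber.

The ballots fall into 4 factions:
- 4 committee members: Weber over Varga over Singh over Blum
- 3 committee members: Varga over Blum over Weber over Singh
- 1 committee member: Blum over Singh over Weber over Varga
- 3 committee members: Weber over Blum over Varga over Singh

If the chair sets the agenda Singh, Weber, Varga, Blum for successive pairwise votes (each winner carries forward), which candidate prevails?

Weber

Round 1: Singh vs Weber — 1–10, Weber advances.
Round 2: Weber vs Varga — 8–3, Weber advances.
Round 3: Weber vs Blum — 7–4, Weber advances.
Weber survives the agenda.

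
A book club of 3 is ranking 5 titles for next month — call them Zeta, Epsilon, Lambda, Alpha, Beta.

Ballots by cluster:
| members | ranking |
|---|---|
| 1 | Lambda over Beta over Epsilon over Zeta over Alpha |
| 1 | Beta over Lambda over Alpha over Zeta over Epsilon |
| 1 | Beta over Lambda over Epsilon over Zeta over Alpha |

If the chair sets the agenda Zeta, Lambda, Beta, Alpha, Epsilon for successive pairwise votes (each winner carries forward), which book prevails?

Beta

Round 1: Zeta vs Lambda — 0–3, Lambda advances.
Round 2: Lambda vs Beta — 1–2, Beta advances.
Round 3: Beta vs Alpha — 3–0, Beta advances.
Round 4: Beta vs Epsilon — 3–0, Beta advances.
The agenda winner is Beta.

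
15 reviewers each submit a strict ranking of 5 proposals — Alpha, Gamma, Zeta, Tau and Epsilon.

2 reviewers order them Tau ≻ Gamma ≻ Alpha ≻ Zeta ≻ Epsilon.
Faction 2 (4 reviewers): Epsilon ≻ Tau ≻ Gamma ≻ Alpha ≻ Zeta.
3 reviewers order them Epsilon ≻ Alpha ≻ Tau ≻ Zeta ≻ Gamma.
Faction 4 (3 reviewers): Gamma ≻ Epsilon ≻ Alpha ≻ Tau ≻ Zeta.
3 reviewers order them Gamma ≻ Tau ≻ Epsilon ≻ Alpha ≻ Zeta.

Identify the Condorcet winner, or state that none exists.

none

Head-to-head results (15 reviewers):
Alpha vs Gamma: Alpha is ranked higher on 3 ballots, Gamma on 12. Gamma wins 12–3.
Alpha vs Zeta: Alpha, 15–0.
Alpha vs Tau: 3+3 = 6 for Alpha, 9 for Tau — Tau by 9–6.
Alpha vs Epsilon: Epsilon wins 13–2.
Gamma vs Zeta: Gamma wins 12–3.
Gamma–Tau: Tau 9–6.
Gamma vs Epsilon: Gamma wins 8–7.
Zeta vs Tau: Tau wins 15–0.
Zeta vs Epsilon: 2 for Zeta, 13 for Epsilon — Epsilon by 13–2.
Tau vs Epsilon: Epsilon wins 10–5.
Each project drops at least one matchup (Alpha loses to Gamma; Gamma loses to Tau; Zeta loses to Alpha; Tau loses to Epsilon; Epsilon loses to Gamma); the cycle Gamma > Epsilon > Tau > Gamma rules out a Condorcet winner.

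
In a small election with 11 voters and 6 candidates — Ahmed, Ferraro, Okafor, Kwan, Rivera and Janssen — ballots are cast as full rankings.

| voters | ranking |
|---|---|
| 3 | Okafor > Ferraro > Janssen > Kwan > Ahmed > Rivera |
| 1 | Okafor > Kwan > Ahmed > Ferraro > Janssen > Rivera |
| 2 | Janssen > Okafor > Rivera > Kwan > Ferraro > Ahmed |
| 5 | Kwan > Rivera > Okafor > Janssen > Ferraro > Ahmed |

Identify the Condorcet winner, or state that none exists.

Head-to-head results (11 voters):
Ahmed vs Ferraro: Ferraro wins 10–1.
Ahmed vs Okafor: Ahmed is ranked higher on 0 ballots, Okafor on 11. Okafor wins 11–0.
Ahmed–Kwan: Kwan 11–0.
Ahmed–Rivera: Rivera 7–4.
Ahmed–Janssen: Janssen 10–1.
Ferraro vs Okafor: Okafor wins 11–0.
Ferraro vs Kwan: Kwan, 8–3.
Ferraro vs Rivera: Rivera, 7–4.
Ferraro vs Janssen: Janssen, 7–4.
Okafor–Kwan: Okafor 6–5.
Okafor vs Rivera: 6 to 5, Okafor.
Okafor vs Janssen: 9 to 2, Okafor.
Kwan vs Rivera: Kwan, 9–2.
Kwan vs Janssen: Kwan, 6–5.
Rivera vs Janssen: Janssen, 6–5.
Only Okafor has no losses; Okafor is the Condorcet winner.

Okafor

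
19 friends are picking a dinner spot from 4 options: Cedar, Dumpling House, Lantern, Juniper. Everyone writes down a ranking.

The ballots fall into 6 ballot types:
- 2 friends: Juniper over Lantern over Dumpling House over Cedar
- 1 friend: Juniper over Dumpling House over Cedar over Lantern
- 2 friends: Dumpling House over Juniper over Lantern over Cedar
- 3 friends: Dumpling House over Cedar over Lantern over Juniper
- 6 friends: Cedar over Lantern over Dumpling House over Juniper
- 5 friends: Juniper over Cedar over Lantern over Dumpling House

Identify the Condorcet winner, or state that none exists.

Pairwise majorities:
Cedar–Dumpling House: Cedar 11–8.
Cedar vs Lantern: Cedar, 15–4.
Cedar–Juniper: Juniper 10–9.
Dumpling House vs Lantern: Lantern, 13–6.
Dumpling House vs Juniper: Dumpling House wins 11–8.
Lantern vs Juniper: Juniper, 10–9.
Every restaurant loses at least once (Cedar loses to Juniper; Dumpling House loses to Cedar; Lantern loses to Cedar; Juniper loses to Dumpling House). The majority relation contains the cycle Cedar beats Dumpling House beats Juniper beats Cedar, so there is no Condorcet winner.

none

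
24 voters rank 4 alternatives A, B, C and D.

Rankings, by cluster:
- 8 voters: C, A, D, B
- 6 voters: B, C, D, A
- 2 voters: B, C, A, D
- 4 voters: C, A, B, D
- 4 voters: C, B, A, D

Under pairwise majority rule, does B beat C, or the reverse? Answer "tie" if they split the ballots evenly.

Ballots ranking B above C: 6 + 2 = 8.
Ballots ranking C above B: 24 − 8 = 16.
C wins the head-to-head 16–8.

C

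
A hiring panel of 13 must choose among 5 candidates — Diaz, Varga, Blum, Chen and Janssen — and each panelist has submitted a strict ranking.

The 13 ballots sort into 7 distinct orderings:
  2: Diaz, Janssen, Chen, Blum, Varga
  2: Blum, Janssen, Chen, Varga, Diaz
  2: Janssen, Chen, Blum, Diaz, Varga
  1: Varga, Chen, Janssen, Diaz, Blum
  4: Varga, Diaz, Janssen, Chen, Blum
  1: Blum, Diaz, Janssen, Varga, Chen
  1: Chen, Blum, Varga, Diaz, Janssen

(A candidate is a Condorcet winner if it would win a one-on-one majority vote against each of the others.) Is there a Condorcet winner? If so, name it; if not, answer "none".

none

Pairwise majorities:
Diaz vs Varga: Varga wins 8–5.
Diaz vs Blum: Diaz wins 7–6.
Diaz–Chen: Diaz 7–6.
Diaz–Janssen: Diaz 8–5.
Varga vs Blum: Blum, 8–5.
Varga vs Chen: Chen, 7–6.
Varga vs Janssen: Janssen, 7–6.
Blum vs Chen: Chen wins 10–3.
Blum vs Janssen: Janssen, 9–4.
Chen–Janssen: Janssen 11–2.
No candidate is unbeaten: Diaz loses to Varga; Varga loses to Blum; Blum loses to Diaz; Chen loses to Diaz; Janssen loses to Diaz. In particular Diaz beats Blum beats Varga beats Diaz is a majority cycle — no Condorcet winner exists.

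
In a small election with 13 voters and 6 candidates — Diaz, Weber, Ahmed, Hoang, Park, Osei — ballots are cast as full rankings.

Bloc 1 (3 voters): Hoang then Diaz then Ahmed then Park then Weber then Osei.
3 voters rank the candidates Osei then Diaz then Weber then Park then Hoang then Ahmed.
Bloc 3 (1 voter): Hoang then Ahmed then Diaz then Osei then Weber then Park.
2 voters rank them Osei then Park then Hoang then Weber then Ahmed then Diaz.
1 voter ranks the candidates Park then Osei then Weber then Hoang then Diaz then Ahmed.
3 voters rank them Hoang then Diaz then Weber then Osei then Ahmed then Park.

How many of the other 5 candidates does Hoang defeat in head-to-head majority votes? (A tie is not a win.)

Hoang against each rival (13 voters):
Hoang vs Diaz: 10 to 3, Hoang.
Hoang vs Weber: 9 to 4, Hoang.
Hoang vs Ahmed: Hoang, 13–0.
Hoang vs Park: 3+1+3 = 7 for Hoang, 6 for Park — Hoang by 7–6.
Hoang–Osei: Hoang 7–6.
Hoang beats Diaz, Weber, Ahmed, Park, Osei — 5 pairwise wins.

5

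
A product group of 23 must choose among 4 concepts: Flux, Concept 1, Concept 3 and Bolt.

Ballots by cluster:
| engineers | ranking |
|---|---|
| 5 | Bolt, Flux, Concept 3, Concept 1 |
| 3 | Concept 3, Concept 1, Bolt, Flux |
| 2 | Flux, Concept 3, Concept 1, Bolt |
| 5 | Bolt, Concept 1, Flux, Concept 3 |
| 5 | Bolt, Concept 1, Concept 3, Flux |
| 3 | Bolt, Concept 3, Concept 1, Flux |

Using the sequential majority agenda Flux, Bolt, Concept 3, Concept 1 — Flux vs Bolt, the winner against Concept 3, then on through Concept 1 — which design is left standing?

Round 1: Flux vs Bolt — 2–21, Bolt advances.
Round 2: Bolt vs Concept 3 — 18–5, Bolt advances.
Round 3: Bolt vs Concept 1 — 18–5, Bolt advances.
Bolt survives the agenda.

Bolt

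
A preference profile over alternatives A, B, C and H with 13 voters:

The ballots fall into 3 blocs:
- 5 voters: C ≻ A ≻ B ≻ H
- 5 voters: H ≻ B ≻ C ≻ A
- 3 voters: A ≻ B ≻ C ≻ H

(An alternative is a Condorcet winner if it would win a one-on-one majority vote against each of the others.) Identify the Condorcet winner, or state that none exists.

none

Head-to-head results (13 voters):
A vs B: A, 8–5.
A–C: C 10–3.
A vs H: A, 8–5.
B vs C: B, 8–5.
B vs H: B, 8–5.
C vs H: C wins 8–5.
Each alternative drops at least one matchup (A loses to C; B loses to A; C loses to B; H loses to A); the cycle A → B → C → A rules out a Condorcet winner.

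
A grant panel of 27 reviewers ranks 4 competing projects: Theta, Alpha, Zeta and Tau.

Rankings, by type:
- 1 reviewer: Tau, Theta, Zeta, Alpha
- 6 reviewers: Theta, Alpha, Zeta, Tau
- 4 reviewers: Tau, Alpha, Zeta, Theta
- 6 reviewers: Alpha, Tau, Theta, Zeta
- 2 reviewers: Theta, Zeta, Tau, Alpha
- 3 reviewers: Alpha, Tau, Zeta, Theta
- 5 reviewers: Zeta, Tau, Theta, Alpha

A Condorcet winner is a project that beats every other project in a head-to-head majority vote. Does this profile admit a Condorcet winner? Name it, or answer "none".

none

Head-to-head results (27 reviewers):
Theta vs Alpha: Theta, 14–13.
Theta vs Zeta: Theta wins 15–12.
Theta vs Tau: Tau, 19–8.
Alpha vs Zeta: Alpha wins 19–8.
Alpha–Tau: Alpha 15–12.
Zeta–Tau: Tau 14–13.
Every project loses at least once (Theta loses to Tau; Alpha loses to Theta; Zeta loses to Theta; Tau loses to Alpha). The majority relation contains the cycle Theta beats Alpha beats Tau beats Theta, so there is no Condorcet winner.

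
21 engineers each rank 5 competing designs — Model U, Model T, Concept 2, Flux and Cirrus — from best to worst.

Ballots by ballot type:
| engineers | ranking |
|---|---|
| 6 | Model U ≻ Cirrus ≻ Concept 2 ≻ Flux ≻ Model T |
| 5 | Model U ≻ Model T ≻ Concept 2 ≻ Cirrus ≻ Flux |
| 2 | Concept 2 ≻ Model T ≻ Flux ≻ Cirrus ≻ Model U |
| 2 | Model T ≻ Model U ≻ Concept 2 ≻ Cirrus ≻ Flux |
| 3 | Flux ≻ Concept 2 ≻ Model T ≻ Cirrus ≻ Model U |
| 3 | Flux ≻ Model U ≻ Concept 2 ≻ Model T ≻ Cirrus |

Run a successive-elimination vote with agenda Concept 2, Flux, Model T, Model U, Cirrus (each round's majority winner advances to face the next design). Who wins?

Round 1: Concept 2 vs Flux — 15–6, Concept 2 advances.
Round 2: Concept 2 vs Model T — 14–7, Concept 2 advances.
Round 3: Concept 2 vs Model U — 5–16, Model U advances.
Round 4: Model U vs Cirrus — 16–5, Model U advances.
Model U survives the agenda.

Model U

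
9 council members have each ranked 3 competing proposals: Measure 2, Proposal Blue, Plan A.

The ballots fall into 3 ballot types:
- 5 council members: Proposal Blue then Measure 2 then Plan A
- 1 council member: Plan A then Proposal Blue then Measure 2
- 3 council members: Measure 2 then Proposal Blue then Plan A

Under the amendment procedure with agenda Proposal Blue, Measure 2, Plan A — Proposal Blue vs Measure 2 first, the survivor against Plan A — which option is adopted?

Round 1: Proposal Blue vs Measure 2 — 6–3, Proposal Blue advances.
Round 2: Proposal Blue vs Plan A — 8–1, Proposal Blue advances.
The agenda winner is Proposal Blue.

Proposal Blue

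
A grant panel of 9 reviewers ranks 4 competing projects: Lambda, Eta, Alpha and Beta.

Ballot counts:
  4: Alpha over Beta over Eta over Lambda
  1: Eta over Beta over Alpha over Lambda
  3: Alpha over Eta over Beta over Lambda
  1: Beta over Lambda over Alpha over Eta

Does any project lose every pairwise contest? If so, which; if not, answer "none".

Lambda

Head-to-head results (9 reviewers):
Lambda–Eta: Eta 8–1.
Lambda vs Alpha: Alpha, 8–1.
Lambda vs Beta: Beta wins 9–0.
Eta–Alpha: Alpha 8–1.
Eta vs Beta: 4 to 5, Beta.
Alpha vs Beta: Alpha wins 7–2.
Only Lambda has no wins; Lambda is the Condorcet loser.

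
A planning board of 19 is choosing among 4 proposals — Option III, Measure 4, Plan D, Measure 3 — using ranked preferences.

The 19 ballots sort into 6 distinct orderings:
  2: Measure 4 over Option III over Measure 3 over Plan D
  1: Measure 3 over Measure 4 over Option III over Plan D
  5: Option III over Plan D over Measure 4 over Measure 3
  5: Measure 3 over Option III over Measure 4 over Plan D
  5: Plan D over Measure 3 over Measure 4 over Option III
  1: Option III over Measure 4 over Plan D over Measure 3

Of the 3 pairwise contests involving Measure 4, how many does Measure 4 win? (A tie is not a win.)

0

Measure 4 against each rival (19 council members):
Measure 4 vs Option III: Measure 4 preferred on 2+1+5 = 8 ballots; Option III wins 11–8.
Measure 4 vs Plan D: Plan D wins 10–9.
Measure 4 vs Measure 3: Measure 3 wins 11–8.
Measure 4 beats no one; loses to Option III, Plan D, Measure 3 — 0 pairwise wins.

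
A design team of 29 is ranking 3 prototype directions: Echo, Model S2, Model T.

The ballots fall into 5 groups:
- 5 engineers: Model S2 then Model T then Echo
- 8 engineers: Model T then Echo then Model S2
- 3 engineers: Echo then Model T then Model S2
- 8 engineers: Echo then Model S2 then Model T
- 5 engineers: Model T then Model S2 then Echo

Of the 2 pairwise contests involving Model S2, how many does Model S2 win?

Model S2 against each rival (29 engineers):
Model S2 vs Echo: Echo, 19–10.
Model S2 vs Model T: Model S2 preferred on 5+8 = 13 ballots; Model T wins 16–13.
Model S2 beats no one; loses to Echo, Model T — 0 pairwise wins.

0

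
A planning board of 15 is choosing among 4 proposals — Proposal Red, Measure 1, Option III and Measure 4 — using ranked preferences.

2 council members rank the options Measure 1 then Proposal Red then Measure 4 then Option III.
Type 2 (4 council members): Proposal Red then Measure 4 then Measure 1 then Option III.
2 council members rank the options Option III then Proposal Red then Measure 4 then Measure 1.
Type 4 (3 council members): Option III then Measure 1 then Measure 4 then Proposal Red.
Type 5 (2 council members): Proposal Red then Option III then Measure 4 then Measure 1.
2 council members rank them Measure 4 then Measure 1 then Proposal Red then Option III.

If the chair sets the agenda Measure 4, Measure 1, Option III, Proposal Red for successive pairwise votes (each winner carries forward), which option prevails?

Proposal Red

Round 1: Measure 4 vs Measure 1 — 10–5, Measure 4 advances.
Round 2: Measure 4 vs Option III — 8–7, Measure 4 advances.
Round 3: Measure 4 vs Proposal Red — 5–10, Proposal Red advances.
The agenda winner is Proposal Red.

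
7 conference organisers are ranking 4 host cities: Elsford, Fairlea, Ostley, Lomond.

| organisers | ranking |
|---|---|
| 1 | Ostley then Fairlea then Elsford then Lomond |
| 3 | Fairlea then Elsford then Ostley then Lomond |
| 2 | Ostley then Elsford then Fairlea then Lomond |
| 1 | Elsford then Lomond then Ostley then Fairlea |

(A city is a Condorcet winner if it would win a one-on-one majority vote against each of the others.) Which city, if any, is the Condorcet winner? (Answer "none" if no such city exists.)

none

Pairwise majorities:
Elsford vs Fairlea: Elsford is ranked higher on 2+1 = 3 ballots, Fairlea on 4. Fairlea wins 4–3.
Elsford vs Ostley: Elsford, 4–3.
Elsford vs Lomond: Elsford, 7–0.
Fairlea vs Ostley: Fairlea is ranked higher on 3 ballots, Ostley on 4. Ostley wins 4–3.
Fairlea vs Lomond: 6 to 1, Fairlea.
Ostley vs Lomond: Ostley wins 6–1.
Each city drops at least one matchup (Elsford loses to Fairlea; Fairlea loses to Ostley; Ostley loses to Elsford; Lomond loses to Elsford); the cycle Elsford > Ostley > Fairlea > Elsford rules out a Condorcet winner.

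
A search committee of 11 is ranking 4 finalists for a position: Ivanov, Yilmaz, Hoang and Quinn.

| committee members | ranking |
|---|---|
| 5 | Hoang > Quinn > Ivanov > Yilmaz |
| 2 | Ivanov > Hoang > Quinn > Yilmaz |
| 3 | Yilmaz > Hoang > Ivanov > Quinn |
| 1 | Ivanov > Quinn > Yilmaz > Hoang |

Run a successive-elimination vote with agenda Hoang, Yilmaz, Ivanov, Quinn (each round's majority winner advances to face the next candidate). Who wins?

Round 1: Hoang vs Yilmaz — 7–4, Hoang advances.
Round 2: Hoang vs Ivanov — 8–3, Hoang advances.
Round 3: Hoang vs Quinn — 10–1, Hoang advances.
Hoang survives the agenda.

Hoang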